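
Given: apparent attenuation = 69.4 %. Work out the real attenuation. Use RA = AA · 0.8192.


RA = 69.4 · 0.8192

56.8525 %


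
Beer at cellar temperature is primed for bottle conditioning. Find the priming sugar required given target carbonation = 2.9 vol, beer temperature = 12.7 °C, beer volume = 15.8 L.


residual = 14.695·(0.01821 + 0.09011·e^(−0.04·T));  sugar = (target − residual)·4.0·V
residual = 14.695·(0.01821 + 0.09011·e^(−0.04·12.7)) = 1.0643
sugar = (2.9 − 1.0643)·4.0·15.8

116.0135 g


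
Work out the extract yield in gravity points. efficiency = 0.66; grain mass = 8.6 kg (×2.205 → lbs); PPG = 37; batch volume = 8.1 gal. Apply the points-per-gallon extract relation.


points = lbs × PPG × eff / vol
lbs = 8.6 × 2.205 = 18.9630
points = 18.9630 × 37 × 0.66 / 8.1

57.1699 points


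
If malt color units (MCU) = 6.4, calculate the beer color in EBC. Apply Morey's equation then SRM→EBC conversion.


SRM = 1.4922·MCU^0.6859;  EBC = SRM·1.97
SRM = 1.4922·6.4^0.6859 = 5.3307
EBC = 5.3307·1.97

10.5015 EBC


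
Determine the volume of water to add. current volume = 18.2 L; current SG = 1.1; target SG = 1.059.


V_water = V·((SG_curr − 1)/(SG_target − 1) − 1)
V_water = 18.2·((1.1 − 1)/(1.059 − 1) − 1)

12.6475 L


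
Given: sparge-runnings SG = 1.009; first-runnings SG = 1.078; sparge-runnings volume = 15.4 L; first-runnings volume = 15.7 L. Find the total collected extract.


total = Σ (SG_i − 1)·1000·V_i
first = (1.078 − 1)·1000·15.7 = 1224.6000
sparge = (1.009 − 1)·1000·15.4 = 138.6000
total = 1224.6000 + 138.6000

1363.2000 gravity·L


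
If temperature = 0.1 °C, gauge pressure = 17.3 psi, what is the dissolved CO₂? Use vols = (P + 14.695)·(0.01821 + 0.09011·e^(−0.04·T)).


vols = (17.3 + 14.695)·(0.01821 + 0.09011·e^(−0.04·0.1))

3.4542 volumes


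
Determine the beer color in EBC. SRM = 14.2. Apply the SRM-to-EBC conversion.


EBC = SRM · 1.97
EBC = 14.2 · 1.97

27.9740 EBC


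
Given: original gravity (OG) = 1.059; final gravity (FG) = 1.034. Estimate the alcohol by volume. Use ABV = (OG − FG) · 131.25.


ABV = (1.059 − 1.034) · 131.25

3.2812 % ABV


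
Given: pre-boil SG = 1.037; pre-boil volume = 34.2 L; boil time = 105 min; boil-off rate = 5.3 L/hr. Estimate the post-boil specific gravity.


V_post = V_pre − rate·(t/60);  SG_post = 1 + (SG_pre−1)·V_pre/V_post
V_post = 34.2 − 5.3·(105/60) = 24.9250
SG_post = 1 + (1.037 − 1)·34.2/24.9250

1.0508


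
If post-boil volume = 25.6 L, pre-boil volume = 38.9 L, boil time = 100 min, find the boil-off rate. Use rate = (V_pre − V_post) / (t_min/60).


rate = (38.9 − 25.6) / (100/60)

7.9800 L/hr


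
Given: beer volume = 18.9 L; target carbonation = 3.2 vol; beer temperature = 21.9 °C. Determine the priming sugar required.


residual = 14.695·(0.01821 + 0.09011·e^(−0.04·T));  sugar = (target − residual)·4.0·V
residual = 14.695·(0.01821 + 0.09011·e^(−0.04·21.9)) = 0.8190
sugar = (3.2 − 0.8190)·4.0·18.9

180.0007 g


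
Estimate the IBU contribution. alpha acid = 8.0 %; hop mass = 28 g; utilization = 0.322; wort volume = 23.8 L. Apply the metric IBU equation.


IBU = (α/100)·mass·U·1000 / V
IBU = (8.0/100)·28·0.322·1000 / 23.8

30.3059 IBU


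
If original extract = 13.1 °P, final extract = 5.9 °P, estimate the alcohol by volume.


SG = 259/(259 − P);  ABV = (OG − FG)·131.25
OG = 259/(259 − 13.1) = 1.0533
FG = 259/(259 − 5.9) = 1.0233
ABV = (1.0533 − 1.0233)·131.25

3.9326 % ABV


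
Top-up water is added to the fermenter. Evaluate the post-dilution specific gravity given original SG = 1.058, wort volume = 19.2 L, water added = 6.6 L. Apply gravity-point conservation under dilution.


SG_new = 1 + (SG_old − 1)·V_old/(V_old + V_water)
pts = (1.058 − 1)·1000·19.2/(19.2 + 6.6) = 43.1628
SG_new = 1 + 43.1628/1000

1.0432


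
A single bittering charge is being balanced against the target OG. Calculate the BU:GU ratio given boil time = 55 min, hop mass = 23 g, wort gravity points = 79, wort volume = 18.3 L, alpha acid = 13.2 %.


U = 1.65·0.000125^(GP/1000)·(1−e^(−0.04t))/4.15;  IBU = (α/100)·m·U·1000/V;  BU:GU = IBU/GP
U = 1.65·0.000125^(79/1000)·(1−e^(−0.04·55))/4.15 = 0.1738
IBU = (13.2/100)·23·0.1738·1000/18.3 = 28.8364
BU:GU = 28.8364/79

0.3650


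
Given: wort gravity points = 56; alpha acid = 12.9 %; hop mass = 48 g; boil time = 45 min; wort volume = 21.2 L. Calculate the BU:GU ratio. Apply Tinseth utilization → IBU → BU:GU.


U = 1.65·0.000125^(GP/1000)·(1−e^(−0.04t))/4.15;  IBU = (α/100)·m·U·1000/V;  BU:GU = IBU/GP
U = 1.65·0.000125^(56/1000)·(1−e^(−0.04·45))/4.15 = 0.2006
IBU = (12.9/100)·48·0.2006·1000/21.2 = 58.5988
BU:GU = 58.5988/56

1.0464


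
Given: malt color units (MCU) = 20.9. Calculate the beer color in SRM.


SRM = 1.4922 · MCU^0.6859
SRM = 1.4922 · 20.9^0.6859

12.0037 SRM


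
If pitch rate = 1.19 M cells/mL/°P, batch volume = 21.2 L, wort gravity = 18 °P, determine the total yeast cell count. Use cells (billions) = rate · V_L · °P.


cells = 1.19 · 21.2 · 18

454.1040 billion cells


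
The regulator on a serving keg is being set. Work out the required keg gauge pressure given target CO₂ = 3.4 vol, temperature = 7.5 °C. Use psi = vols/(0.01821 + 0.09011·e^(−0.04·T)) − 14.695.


psi = 3.4/(0.01821 + 0.09011·e^(−0.04·7.5)) − 14.695

25.3214 psi


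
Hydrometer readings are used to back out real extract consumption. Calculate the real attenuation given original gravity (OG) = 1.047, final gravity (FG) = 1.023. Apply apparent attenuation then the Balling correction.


AA = (OG−FG)/(OG−1)·100;  RA = AA·0.8192
AA = (1.047 − 1.023)/(1.047 − 1)·100 = 51.0638
RA = 51.0638·0.8192

41.8315 %


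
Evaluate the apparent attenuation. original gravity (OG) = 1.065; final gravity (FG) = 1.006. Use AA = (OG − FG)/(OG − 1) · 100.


AA = (1.065 − 1.006)/(1.065 − 1) · 100

90.7692 %


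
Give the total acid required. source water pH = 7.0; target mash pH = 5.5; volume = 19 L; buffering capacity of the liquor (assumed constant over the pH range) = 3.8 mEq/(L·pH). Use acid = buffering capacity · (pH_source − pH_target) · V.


acid = 3.8 · (7.0 − 5.5) · 19

108.3000 mEq


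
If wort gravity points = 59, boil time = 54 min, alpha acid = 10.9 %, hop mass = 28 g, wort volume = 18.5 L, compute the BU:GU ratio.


U = 1.65·0.000125^(GP/1000)·(1−e^(−0.04t))/4.15;  IBU = (α/100)·m·U·1000/V;  BU:GU = IBU/GP
U = 1.65·0.000125^(59/1000)·(1−e^(−0.04·54))/4.15 = 0.2070
IBU = (10.9/100)·28·0.2070·1000/18.5 = 34.1468
BU:GU = 34.1468/59

0.5788


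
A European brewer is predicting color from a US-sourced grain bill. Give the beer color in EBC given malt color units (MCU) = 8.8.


SRM = 1.4922·MCU^0.6859;  EBC = SRM·1.97
SRM = 1.4922·8.8^0.6859 = 6.6320
EBC = 6.6320·1.97

13.0651 EBC


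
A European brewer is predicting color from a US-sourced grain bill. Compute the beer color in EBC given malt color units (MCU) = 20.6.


SRM = 1.4922·MCU^0.6859;  EBC = SRM·1.97
SRM = 1.4922·20.6^0.6859 = 11.8853
EBC = 11.8853·1.97

23.4140 EBC


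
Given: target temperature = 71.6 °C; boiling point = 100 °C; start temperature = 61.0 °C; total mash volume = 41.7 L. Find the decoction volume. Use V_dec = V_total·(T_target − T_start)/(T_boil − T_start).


V_dec = 41.7·(71.6 − 61.0)/(100 − 61.0)

11.3338 L


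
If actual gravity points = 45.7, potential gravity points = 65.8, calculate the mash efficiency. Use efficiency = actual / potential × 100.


efficiency = 45.7 / 65.8 × 100

69.4529 %


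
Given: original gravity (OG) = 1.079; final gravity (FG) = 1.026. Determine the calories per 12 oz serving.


ABW = (OG−FG)·131.25·0.79/FG;  °P = 259 − 259/SG (for OG→OE and FG→AE);  RE = 0.1808·OE + 0.8192·AE;  Cal = (6.9·ABW + 4·(RE−0.1))·FG·3.55
ABW = (1.079 − 1.026)·131.25·0.79/1.026 = 5.3562
OE = 259 − 259/1.079 = 18.9629 °P
AE = 259 − 259/1.026 = 6.5634 °P
RE = 0.1808·18.9629 + 0.8192·6.5634 = 8.8052 °P
Cal = (6.9·5.3562 + 4·(8.8052−0.1))·1.026·3.55

261.4385 kcal


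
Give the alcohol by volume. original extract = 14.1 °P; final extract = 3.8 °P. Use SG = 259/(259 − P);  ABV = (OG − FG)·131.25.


OG = 259/(259 − 14.1) = 1.0576
FG = 259/(259 − 3.8) = 1.0149
ABV = (1.0576 − 1.0149)·131.25

5.6023 % ABV


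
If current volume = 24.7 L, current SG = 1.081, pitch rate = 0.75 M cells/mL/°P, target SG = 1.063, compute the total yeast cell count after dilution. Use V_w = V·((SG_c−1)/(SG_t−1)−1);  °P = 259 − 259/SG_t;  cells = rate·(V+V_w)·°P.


V_w = 24.7·((1.081−1)/(1.063−1)−1) = 7.0571
V_final = 24.7 + 7.0571 = 31.7571
°P = 259 − 259/1.063 = 15.3500
cells = 0.75·31.7571·15.3500

365.6030 billion cells


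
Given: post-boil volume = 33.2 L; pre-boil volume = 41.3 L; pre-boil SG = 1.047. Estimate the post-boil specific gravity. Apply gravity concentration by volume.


SG_post = 1 + (SG_pre − 1)·V_pre/V_post
pts_pre = (1.047 − 1)·1000 = 47.0000
pts_post = 47.0000·41.3/33.2 = 58.4669
SG_post = 1 + 58.4669/1000

1.0585


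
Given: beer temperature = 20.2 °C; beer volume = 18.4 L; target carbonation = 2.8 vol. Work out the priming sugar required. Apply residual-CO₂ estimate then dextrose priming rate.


residual = 14.695·(0.01821 + 0.09011·e^(−0.04·T));  sugar = (target − residual)·4.0·V
residual = 14.695·(0.01821 + 0.09011·e^(−0.04·20.2)) = 0.8578
sugar = (2.8 − 0.8578)·4.0·18.4

142.9429 g


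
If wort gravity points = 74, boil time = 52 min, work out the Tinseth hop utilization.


U = 1.65·0.000125^(GP/1000) · (1 − e^(−0.04·t))/4.15
bigness = 1.65·0.000125^(74/1000) = 0.8485
boil_factor = (1 − e^(−0.04·52))/4.15 = 0.2109
U = 0.8485 · 0.2109

0.1789


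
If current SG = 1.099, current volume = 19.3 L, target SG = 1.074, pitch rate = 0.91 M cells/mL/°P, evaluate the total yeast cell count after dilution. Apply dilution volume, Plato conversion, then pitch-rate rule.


V_w = V·((SG_c−1)/(SG_t−1)−1);  °P = 259 − 259/SG_t;  cells = rate·(V+V_w)·°P
V_w = 19.3·((1.099−1)/(1.074−1)−1) = 6.5203
V_final = 19.3 + 6.5203 = 25.8203
°P = 259 − 259/1.074 = 17.8454
cells = 0.91·25.8203·17.8454

419.3044 billion cells


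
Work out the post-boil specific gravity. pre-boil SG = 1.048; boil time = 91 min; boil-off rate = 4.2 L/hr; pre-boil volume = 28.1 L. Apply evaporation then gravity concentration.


V_post = V_pre − rate·(t/60);  SG_post = 1 + (SG_pre−1)·V_pre/V_post
V_post = 28.1 − 4.2·(91/60) = 21.7300
SG_post = 1 + (1.048 − 1)·28.1/21.7300

1.0621


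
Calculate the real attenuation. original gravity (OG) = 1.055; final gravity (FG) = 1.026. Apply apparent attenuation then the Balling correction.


AA = (OG−FG)/(OG−1)·100;  RA = AA·0.8192
AA = (1.055 − 1.026)/(1.055 − 1)·100 = 52.7273
RA = 52.7273·0.8192

43.1942 %


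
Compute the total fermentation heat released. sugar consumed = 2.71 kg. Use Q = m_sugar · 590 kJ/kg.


Q = 2.71 · 590

1598.9000 kJ


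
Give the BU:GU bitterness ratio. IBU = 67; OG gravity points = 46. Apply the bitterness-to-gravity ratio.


BU:GU = IBU / OG_points
BU:GU = 67 / 46

1.4565


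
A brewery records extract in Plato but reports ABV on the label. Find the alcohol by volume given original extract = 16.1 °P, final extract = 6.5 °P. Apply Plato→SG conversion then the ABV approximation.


SG = 259/(259 − P);  ABV = (OG − FG)·131.25
OG = 259/(259 − 16.1) = 1.0663
FG = 259/(259 − 6.5) = 1.0257
ABV = (1.0663 − 1.0257)·131.25

5.3209 % ABV


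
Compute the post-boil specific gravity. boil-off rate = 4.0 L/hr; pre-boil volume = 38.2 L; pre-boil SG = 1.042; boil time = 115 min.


V_post = V_pre − rate·(t/60);  SG_post = 1 + (SG_pre−1)·V_pre/V_post
V_post = 38.2 − 4.0·(115/60) = 30.5333
SG_post = 1 + (1.042 − 1)·38.2/30.5333

1.0525


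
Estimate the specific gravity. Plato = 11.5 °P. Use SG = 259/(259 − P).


SG = 259/(259 − 11.5)

1.0465


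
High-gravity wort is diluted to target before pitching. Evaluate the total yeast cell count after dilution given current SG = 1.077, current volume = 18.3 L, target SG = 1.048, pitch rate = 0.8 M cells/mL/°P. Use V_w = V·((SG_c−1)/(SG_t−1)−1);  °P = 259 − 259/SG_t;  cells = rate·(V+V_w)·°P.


V_w = 18.3·((1.077−1)/(1.048−1)−1) = 11.0562
V_final = 18.3 + 11.0562 = 29.3562
°P = 259 − 259/1.048 = 11.8626
cells = 0.8·29.3562·11.8626

278.5931 billion cells


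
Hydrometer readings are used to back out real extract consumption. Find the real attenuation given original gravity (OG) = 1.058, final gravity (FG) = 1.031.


AA = (OG−FG)/(OG−1)·100;  RA = AA·0.8192
AA = (1.058 − 1.031)/(1.058 − 1)·100 = 46.5517
RA = 46.5517·0.8192

38.1352 %


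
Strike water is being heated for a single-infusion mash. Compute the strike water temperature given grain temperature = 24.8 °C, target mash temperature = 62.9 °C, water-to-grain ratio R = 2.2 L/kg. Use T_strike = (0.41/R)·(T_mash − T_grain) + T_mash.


T_strike = (0.41/2.2)·(62.9 − 24.8) + 62.9

70.0005 °C


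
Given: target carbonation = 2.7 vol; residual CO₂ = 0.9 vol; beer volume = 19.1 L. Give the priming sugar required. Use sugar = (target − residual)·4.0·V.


sugar = (2.7 − 0.9)·4.0·19.1

137.5200 g


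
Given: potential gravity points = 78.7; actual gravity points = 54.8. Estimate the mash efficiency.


efficiency = actual / potential × 100
efficiency = 54.8 / 78.7 × 100

69.6315 %


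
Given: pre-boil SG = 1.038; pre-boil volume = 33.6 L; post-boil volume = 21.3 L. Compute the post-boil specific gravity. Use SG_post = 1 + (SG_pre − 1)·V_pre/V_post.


pts_pre = (1.038 − 1)·1000 = 38.0000
pts_post = 38.0000·33.6/21.3 = 59.9437
SG_post = 1 + 59.9437/1000

1.0599


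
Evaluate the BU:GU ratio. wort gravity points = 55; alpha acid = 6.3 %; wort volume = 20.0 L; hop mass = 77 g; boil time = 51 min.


U = 1.65·0.000125^(GP/1000)·(1−e^(−0.04t))/4.15;  IBU = (α/100)·m·U·1000/V;  BU:GU = IBU/GP
U = 1.65·0.000125^(55/1000)·(1−e^(−0.04·51))/4.15 = 0.2110
IBU = (6.3/100)·77·0.2110·1000/20.0 = 51.1767
BU:GU = 51.1767/55

0.9305


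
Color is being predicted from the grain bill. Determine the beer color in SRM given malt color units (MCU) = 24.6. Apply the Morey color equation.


SRM = 1.4922 · MCU^0.6859
SRM = 1.4922 · 24.6^0.6859

13.4236 SRM


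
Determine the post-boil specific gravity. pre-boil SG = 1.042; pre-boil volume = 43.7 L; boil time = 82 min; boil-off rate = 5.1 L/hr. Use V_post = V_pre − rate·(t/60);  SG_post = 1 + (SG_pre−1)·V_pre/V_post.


V_post = 43.7 − 5.1·(82/60) = 36.7300
SG_post = 1 + (1.042 − 1)·43.7/36.7300

1.0500


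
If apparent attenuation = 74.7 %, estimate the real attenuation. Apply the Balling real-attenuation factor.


RA = AA · 0.8192
RA = 74.7 · 0.8192

61.1942 %


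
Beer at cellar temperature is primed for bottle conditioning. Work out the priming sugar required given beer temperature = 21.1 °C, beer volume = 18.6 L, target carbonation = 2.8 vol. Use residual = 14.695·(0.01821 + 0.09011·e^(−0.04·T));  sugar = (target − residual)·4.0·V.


residual = 14.695·(0.01821 + 0.09011·e^(−0.04·21.1)) = 0.8370
sugar = (2.8 − 0.8370)·4.0·18.6

146.0494 g


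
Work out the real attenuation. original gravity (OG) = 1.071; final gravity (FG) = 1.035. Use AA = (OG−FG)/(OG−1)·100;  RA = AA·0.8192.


AA = (1.071 − 1.035)/(1.071 − 1)·100 = 50.7042
RA = 50.7042·0.8192

41.5369 %


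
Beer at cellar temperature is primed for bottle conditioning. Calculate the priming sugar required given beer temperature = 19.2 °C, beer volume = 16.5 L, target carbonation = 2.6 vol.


residual = 14.695·(0.01821 + 0.09011·e^(−0.04·T));  sugar = (target − residual)·4.0·V
residual = 14.695·(0.01821 + 0.09011·e^(−0.04·19.2)) = 0.8819
sugar = (2.6 − 0.8819)·4.0·16.5

113.3926 g


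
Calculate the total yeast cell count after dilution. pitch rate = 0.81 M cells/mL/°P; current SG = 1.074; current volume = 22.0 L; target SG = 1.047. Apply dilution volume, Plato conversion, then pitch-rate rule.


V_w = V·((SG_c−1)/(SG_t−1)−1);  °P = 259 − 259/SG_t;  cells = rate·(V+V_w)·°P
V_w = 22.0·((1.074−1)/(1.047−1)−1) = 12.6383
V_final = 22.0 + 12.6383 = 34.6383
°P = 259 − 259/1.047 = 11.6266
cells = 0.81·34.6383·11.6266

326.2064 billion cells


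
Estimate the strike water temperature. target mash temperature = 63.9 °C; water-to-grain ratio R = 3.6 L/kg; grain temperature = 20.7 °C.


T_strike = (0.41/R)·(T_mash − T_grain) + T_mash
T_strike = (0.41/3.6)·(63.9 − 20.7) + 63.9

68.8200 °C


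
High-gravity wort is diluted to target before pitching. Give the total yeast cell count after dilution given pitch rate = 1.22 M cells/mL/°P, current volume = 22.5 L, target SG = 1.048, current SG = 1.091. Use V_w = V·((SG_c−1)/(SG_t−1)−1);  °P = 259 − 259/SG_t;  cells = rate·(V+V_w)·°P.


V_w = 22.5·((1.091−1)/(1.048−1)−1) = 20.1562
V_final = 22.5 + 20.1562 = 42.6562
°P = 259 − 259/1.048 = 11.8626
cells = 1.22·42.6562·11.8626

617.3369 billion cells


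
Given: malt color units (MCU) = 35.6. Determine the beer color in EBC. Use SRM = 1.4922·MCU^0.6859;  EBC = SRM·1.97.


SRM = 1.4922·35.6^0.6859 = 17.2968
EBC = 17.2968·1.97

34.0748 EBC


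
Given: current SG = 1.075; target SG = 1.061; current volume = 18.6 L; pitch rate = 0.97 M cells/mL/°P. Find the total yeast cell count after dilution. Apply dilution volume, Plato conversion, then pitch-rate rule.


V_w = V·((SG_c−1)/(SG_t−1)−1);  °P = 259 − 259/SG_t;  cells = rate·(V+V_w)·°P
V_w = 18.6·((1.075−1)/(1.061−1)−1) = 4.2689
V_final = 18.6 + 4.2689 = 22.8689
°P = 259 − 259/1.061 = 14.8907
cells = 0.97·22.8689·14.8907

330.3165 billion cells


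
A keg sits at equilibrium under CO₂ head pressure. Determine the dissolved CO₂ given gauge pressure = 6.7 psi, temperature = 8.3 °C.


vols = (P + 14.695)·(0.01821 + 0.09011·e^(−0.04·T))
vols = (6.7 + 14.695)·(0.01821 + 0.09011·e^(−0.04·8.3))

1.7728 volumes


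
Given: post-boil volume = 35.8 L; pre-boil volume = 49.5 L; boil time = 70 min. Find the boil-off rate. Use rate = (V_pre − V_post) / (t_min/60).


rate = (49.5 − 35.8) / (70/60)

11.7429 L/hr


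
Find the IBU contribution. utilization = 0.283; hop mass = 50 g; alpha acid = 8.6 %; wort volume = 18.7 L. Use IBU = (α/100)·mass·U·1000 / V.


IBU = (8.6/100)·50·0.283·1000 / 18.7

65.0749 IBU


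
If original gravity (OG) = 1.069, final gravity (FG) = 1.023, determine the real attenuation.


AA = (OG−FG)/(OG−1)·100;  RA = AA·0.8192
AA = (1.069 − 1.023)/(1.069 − 1)·100 = 66.6667
RA = 66.6667·0.8192

54.6133 %


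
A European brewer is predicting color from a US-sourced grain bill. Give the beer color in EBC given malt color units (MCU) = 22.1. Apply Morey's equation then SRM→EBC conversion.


SRM = 1.4922·MCU^0.6859;  EBC = SRM·1.97
SRM = 1.4922·22.1^0.6859 = 12.4723
EBC = 12.4723·1.97

24.5704 EBC


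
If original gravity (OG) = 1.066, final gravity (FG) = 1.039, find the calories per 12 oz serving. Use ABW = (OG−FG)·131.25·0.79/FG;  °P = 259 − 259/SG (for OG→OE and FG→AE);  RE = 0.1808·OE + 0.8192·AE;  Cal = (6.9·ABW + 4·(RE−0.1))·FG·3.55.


ABW = (1.066 − 1.039)·131.25·0.79/1.039 = 2.6945
OE = 259 − 259/1.066 = 16.0356 °P
AE = 259 − 259/1.039 = 9.7218 °P
RE = 0.1808·16.0356 + 0.8192·9.7218 = 10.8634 °P
Cal = (6.9·2.6945 + 4·(10.8634−0.1))·1.039·3.55

227.3761 kcal


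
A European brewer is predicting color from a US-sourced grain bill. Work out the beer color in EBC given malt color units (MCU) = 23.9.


SRM = 1.4922·MCU^0.6859;  EBC = SRM·1.97
SRM = 1.4922·23.9^0.6859 = 13.1604
EBC = 13.1604·1.97

25.9261 EBC


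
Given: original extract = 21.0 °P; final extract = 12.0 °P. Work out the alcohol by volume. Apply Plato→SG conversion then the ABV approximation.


SG = 259/(259 − P);  ABV = (OG − FG)·131.25
OG = 259/(259 − 21.0) = 1.0882
FG = 259/(259 − 12.0) = 1.0486
ABV = (1.0882 − 1.0486)·131.25

5.2044 % ABV


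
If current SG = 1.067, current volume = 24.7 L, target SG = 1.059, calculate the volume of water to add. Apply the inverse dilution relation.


V_water = V·((SG_curr − 1)/(SG_target − 1) − 1)
V_water = 24.7·((1.067 − 1)/(1.059 − 1) − 1)

3.3492 L


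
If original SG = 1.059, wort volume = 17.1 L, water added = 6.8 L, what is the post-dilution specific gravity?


SG_new = 1 + (SG_old − 1)·V_old/(V_old + V_water)
pts = (1.059 − 1)·1000·17.1/(17.1 + 6.8) = 42.2134
SG_new = 1 + 42.2134/1000

1.0422


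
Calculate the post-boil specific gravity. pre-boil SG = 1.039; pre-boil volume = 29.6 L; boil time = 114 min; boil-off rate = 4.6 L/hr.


V_post = V_pre − rate·(t/60);  SG_post = 1 + (SG_pre−1)·V_pre/V_post
V_post = 29.6 − 4.6·(114/60) = 20.8600
SG_post = 1 + (1.039 − 1)·29.6/20.8600

1.0553


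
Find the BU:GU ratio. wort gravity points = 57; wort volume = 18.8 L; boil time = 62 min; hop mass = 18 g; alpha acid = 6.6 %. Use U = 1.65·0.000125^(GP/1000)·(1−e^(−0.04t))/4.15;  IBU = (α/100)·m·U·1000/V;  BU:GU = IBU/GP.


U = 1.65·0.000125^(57/1000)·(1−e^(−0.04·62))/4.15 = 0.2183
IBU = (6.6/100)·18·0.2183·1000/18.8 = 13.7923
BU:GU = 13.7923/57

0.2420


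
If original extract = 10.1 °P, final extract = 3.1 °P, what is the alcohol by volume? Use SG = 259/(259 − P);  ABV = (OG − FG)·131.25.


OG = 259/(259 − 10.1) = 1.0406
FG = 259/(259 − 3.1) = 1.0121
ABV = (1.0406 − 1.0121)·131.25

3.7360 % ABV


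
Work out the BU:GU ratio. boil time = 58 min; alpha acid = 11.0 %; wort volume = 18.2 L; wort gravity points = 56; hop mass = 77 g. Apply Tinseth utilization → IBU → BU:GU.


U = 1.65·0.000125^(GP/1000)·(1−e^(−0.04t))/4.15;  IBU = (α/100)·m·U·1000/V;  BU:GU = IBU/GP
U = 1.65·0.000125^(56/1000)·(1−e^(−0.04·58))/4.15 = 0.2167
IBU = (11.0/100)·77·0.2167·1000/18.2 = 100.8671
BU:GU = 100.8671/56

1.8012


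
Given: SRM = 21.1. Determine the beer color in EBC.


EBC = SRM · 1.97
EBC = 21.1 · 1.97

41.5670 EBC


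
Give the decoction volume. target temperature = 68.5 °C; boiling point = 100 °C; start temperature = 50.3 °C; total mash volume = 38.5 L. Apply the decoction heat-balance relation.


V_dec = V_total·(T_target − T_start)/(T_boil − T_start)
V_dec = 38.5·(68.5 − 50.3)/(100 − 50.3)

14.0986 L


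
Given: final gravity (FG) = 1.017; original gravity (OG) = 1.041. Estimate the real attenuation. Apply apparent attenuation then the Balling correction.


AA = (OG−FG)/(OG−1)·100;  RA = AA·0.8192
AA = (1.041 − 1.017)/(1.041 − 1)·100 = 58.5366
RA = 58.5366·0.8192

47.9532 %


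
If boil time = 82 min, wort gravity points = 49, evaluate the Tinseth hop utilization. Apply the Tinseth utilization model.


U = 1.65·0.000125^(GP/1000) · (1 − e^(−0.04·t))/4.15
bigness = 1.65·0.000125^(49/1000) = 1.0623
boil_factor = (1 − e^(−0.04·82))/4.15 = 0.2319
U = 1.0623 · 0.2319

0.2463


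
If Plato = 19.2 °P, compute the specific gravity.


SG = 259/(259 − P)
SG = 259/(259 − 19.2)

1.0801


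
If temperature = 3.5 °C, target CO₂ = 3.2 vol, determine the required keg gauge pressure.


psi = vols/(0.01821 + 0.09011·e^(−0.04·T)) − 14.695
psi = 3.2/(0.01821 + 0.09011·e^(−0.04·3.5)) − 14.695

18.4492 psi


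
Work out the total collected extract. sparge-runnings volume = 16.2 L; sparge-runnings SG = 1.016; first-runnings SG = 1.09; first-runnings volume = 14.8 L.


total = Σ (SG_i − 1)·1000·V_i
first = (1.09 − 1)·1000·14.8 = 1332.0000
sparge = (1.016 − 1)·1000·16.2 = 259.2000
total = 1332.0000 + 259.2000

1591.2000 gravity·L


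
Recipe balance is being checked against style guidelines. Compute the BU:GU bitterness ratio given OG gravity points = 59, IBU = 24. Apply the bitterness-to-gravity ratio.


BU:GU = IBU / OG_points
BU:GU = 24 / 59

0.4068


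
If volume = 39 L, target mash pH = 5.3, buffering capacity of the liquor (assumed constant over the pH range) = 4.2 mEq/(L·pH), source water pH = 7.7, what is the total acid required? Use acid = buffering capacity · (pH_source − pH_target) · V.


acid = 4.2 · (7.7 − 5.3) · 39

393.1200 mEq


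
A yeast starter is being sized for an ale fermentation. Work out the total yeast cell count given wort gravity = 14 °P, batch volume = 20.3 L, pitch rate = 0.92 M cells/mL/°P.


cells (billions) = rate · V_L · °P
cells = 0.92 · 20.3 · 14

261.4640 billion cells


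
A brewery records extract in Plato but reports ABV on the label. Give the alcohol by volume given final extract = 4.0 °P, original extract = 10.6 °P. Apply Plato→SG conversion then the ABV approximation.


SG = 259/(259 − P);  ABV = (OG − FG)·131.25
OG = 259/(259 − 10.6) = 1.0427
FG = 259/(259 − 4.0) = 1.0157
ABV = (1.0427 − 1.0157)·131.25

3.5420 % ABV


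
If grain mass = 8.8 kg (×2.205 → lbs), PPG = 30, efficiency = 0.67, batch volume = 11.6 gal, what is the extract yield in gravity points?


points = lbs × PPG × eff / vol
lbs = 8.8 × 2.205 = 19.4040
points = 19.4040 × 30 × 0.67 / 11.6

33.6224 points


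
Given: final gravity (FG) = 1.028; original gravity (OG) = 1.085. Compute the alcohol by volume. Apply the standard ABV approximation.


ABV = (OG − FG) · 131.25
ABV = (1.085 − 1.028) · 131.25

7.4812 % ABV


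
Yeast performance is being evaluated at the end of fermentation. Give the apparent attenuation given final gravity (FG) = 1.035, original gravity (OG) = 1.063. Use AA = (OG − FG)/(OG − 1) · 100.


AA = (1.063 − 1.035)/(1.063 − 1) · 100

44.4444 %


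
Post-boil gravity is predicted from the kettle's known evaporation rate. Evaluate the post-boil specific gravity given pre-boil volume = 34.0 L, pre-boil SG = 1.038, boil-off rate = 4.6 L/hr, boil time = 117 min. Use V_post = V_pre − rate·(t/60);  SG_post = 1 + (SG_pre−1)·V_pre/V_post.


V_post = 34.0 − 4.6·(117/60) = 25.0300
SG_post = 1 + (1.038 − 1)·34.0/25.0300

1.0516


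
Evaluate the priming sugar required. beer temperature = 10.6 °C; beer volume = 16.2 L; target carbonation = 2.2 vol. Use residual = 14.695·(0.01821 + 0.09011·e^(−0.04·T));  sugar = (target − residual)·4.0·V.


residual = 14.695·(0.01821 + 0.09011·e^(−0.04·10.6)) = 1.1342
sugar = (2.2 − 1.1342)·4.0·16.2

69.0663 g


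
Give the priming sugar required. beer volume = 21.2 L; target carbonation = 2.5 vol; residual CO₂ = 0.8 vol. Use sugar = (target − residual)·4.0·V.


sugar = (2.5 − 0.8)·4.0·21.2

144.1600 g


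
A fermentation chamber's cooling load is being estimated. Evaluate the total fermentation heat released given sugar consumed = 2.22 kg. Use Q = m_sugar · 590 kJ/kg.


Q = 2.22 · 590

1309.8000 kJ


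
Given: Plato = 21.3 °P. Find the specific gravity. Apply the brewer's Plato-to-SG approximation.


SG = 259/(259 − P)
SG = 259/(259 − 21.3)

1.0896


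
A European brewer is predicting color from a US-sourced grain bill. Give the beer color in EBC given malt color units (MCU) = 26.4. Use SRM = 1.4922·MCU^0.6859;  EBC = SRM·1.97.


SRM = 1.4922·26.4^0.6859 = 14.0898
EBC = 14.0898·1.97

27.7569 EBC


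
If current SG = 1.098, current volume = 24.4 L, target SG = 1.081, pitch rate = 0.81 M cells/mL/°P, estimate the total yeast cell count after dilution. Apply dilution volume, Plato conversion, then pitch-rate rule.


V_w = V·((SG_c−1)/(SG_t−1)−1);  °P = 259 − 259/SG_t;  cells = rate·(V+V_w)·°P
V_w = 24.4·((1.098−1)/(1.081−1)−1) = 5.1210
V_final = 24.4 + 5.1210 = 29.5210
°P = 259 − 259/1.081 = 19.4070
cells = 0.81·29.5210·19.4070

464.0609 billion cells


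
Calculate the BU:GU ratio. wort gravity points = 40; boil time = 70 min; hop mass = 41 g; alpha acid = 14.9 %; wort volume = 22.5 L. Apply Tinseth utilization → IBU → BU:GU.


U = 1.65·0.000125^(GP/1000)·(1−e^(−0.04t))/4.15;  IBU = (α/100)·m·U·1000/V;  BU:GU = IBU/GP
U = 1.65·0.000125^(40/1000)·(1−e^(−0.04·70))/4.15 = 0.2607
IBU = (14.9/100)·41·0.2607·1000/22.5 = 70.7707
BU:GU = 70.7707/40

1.7693


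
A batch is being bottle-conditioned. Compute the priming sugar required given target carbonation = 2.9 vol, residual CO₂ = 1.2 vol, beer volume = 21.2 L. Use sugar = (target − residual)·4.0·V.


sugar = (2.9 − 1.2)·4.0·21.2

144.1600 g


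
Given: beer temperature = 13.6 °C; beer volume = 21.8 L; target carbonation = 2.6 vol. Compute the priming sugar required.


residual = 14.695·(0.01821 + 0.09011·e^(−0.04·T));  sugar = (target − residual)·4.0·V
residual = 14.695·(0.01821 + 0.09011·e^(−0.04·13.6)) = 1.0362
sugar = (2.6 − 1.0362)·4.0·21.8

136.3659 g


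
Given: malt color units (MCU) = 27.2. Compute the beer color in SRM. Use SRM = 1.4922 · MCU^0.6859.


SRM = 1.4922 · 27.2^0.6859

14.3813 SRM


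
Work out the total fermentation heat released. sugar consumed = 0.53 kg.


Q = m_sugar · 590 kJ/kg
Q = 0.53 · 590

312.7000 kJ


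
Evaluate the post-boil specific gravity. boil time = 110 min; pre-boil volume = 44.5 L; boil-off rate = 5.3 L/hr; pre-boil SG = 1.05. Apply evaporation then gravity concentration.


V_post = V_pre − rate·(t/60);  SG_post = 1 + (SG_pre−1)·V_pre/V_post
V_post = 44.5 − 5.3·(110/60) = 34.7833
SG_post = 1 + (1.05 − 1)·44.5/34.7833

1.0640


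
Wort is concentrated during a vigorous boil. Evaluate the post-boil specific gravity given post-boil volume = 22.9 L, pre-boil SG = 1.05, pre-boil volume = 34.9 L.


SG_post = 1 + (SG_pre − 1)·V_pre/V_post
pts_pre = (1.05 − 1)·1000 = 50.0000
pts_post = 50.0000·34.9/22.9 = 76.2009
SG_post = 1 + 76.2009/1000

1.0762


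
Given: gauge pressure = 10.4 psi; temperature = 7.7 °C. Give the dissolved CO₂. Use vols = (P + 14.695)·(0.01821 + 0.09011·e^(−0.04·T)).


vols = (10.4 + 14.695)·(0.01821 + 0.09011·e^(−0.04·7.7))

2.1189 volumes


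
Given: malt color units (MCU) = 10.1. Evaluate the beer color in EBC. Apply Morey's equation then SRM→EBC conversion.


SRM = 1.4922·MCU^0.6859;  EBC = SRM·1.97
SRM = 1.4922·10.1^0.6859 = 7.2894
EBC = 7.2894·1.97

14.3601 EBC


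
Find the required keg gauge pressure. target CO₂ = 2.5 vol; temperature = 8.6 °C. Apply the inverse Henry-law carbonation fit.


psi = vols/(0.01821 + 0.09011·e^(−0.04·T)) − 14.695
psi = 2.5/(0.01821 + 0.09011·e^(−0.04·8.6)) − 14.695

15.7588 psi


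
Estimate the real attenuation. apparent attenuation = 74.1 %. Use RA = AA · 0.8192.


RA = 74.1 · 0.8192

60.7027 %


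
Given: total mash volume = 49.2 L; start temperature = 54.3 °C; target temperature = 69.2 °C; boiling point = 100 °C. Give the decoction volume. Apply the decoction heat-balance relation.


V_dec = V_total·(T_target − T_start)/(T_boil − T_start)
V_dec = 49.2·(69.2 − 54.3)/(100 − 54.3)

16.0411 L


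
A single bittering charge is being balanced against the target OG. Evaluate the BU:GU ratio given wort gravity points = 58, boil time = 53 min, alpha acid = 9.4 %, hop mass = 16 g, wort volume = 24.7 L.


U = 1.65·0.000125^(GP/1000)·(1−e^(−0.04t))/4.15;  IBU = (α/100)·m·U·1000/V;  BU:GU = IBU/GP
U = 1.65·0.000125^(58/1000)·(1−e^(−0.04·53))/4.15 = 0.2077
IBU = (9.4/100)·16·0.2077·1000/24.7 = 12.6495
BU:GU = 12.6495/58

0.2181


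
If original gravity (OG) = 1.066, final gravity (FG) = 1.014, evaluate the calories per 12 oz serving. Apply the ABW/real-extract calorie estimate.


ABW = (OG−FG)·131.25·0.79/FG;  °P = 259 − 259/SG (for OG→OE and FG→AE);  RE = 0.1808·OE + 0.8192·AE;  Cal = (6.9·ABW + 4·(RE−0.1))·FG·3.55
ABW = (1.066 − 1.014)·131.25·0.79/1.014 = 5.3173
OE = 259 − 259/1.066 = 16.0356 °P
AE = 259 − 259/1.014 = 3.5759 °P
RE = 0.1808·16.0356 + 0.8192·3.5759 = 5.8287 °P
Cal = (6.9·5.3173 + 4·(5.8287−0.1))·1.014·3.55

214.5566 kcal


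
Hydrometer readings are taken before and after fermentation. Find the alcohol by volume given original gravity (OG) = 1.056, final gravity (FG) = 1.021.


ABV = (OG − FG) · 131.25
ABV = (1.056 − 1.021) · 131.25

4.5938 % ABV


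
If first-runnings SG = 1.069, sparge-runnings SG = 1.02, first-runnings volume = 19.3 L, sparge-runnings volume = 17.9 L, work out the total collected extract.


total = Σ (SG_i − 1)·1000·V_i
first = (1.069 − 1)·1000·19.3 = 1331.7000
sparge = (1.02 − 1)·1000·17.9 = 358.0000
total = 1331.7000 + 358.0000

1689.7000 gravity·L


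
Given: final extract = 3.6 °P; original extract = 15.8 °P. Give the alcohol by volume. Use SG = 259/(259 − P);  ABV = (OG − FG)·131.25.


OG = 259/(259 − 15.8) = 1.0650
FG = 259/(259 − 3.6) = 1.0141
ABV = (1.0650 − 1.0141)·131.25

6.6769 % ABV


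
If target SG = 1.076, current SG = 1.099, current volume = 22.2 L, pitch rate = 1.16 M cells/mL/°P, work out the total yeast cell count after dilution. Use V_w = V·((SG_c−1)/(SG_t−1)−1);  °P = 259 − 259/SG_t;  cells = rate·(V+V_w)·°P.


V_w = 22.2·((1.099−1)/(1.076−1)−1) = 6.7184
V_final = 22.2 + 6.7184 = 28.9184
°P = 259 − 259/1.076 = 18.2937
cells = 1.16·28.9184·18.2937

613.6682 billion cells


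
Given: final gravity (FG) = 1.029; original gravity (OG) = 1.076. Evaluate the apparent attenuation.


AA = (OG − FG)/(OG − 1) · 100
AA = (1.076 − 1.029)/(1.076 − 1) · 100

61.8421 %


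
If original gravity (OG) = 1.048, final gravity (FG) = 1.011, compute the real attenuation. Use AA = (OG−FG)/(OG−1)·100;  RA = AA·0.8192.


AA = (1.048 − 1.011)/(1.048 − 1)·100 = 77.0833
RA = 77.0833·0.8192

63.1467 %


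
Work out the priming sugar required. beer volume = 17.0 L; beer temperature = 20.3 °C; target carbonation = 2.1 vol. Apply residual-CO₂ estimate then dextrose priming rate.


residual = 14.695·(0.01821 + 0.09011·e^(−0.04·T));  sugar = (target − residual)·4.0·V
residual = 14.695·(0.01821 + 0.09011·e^(−0.04·20.3)) = 0.8555
sugar = (2.1 − 0.8555)·4.0·17.0

84.6270 g


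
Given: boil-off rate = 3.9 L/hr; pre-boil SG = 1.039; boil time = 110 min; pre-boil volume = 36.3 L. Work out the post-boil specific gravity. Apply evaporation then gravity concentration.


V_post = V_pre − rate·(t/60);  SG_post = 1 + (SG_pre−1)·V_pre/V_post
V_post = 36.3 − 3.9·(110/60) = 29.1500
SG_post = 1 + (1.039 − 1)·36.3/29.1500

1.0486


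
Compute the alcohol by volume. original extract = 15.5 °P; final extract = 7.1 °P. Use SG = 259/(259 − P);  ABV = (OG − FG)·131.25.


OG = 259/(259 − 15.5) = 1.0637
FG = 259/(259 − 7.1) = 1.0282
ABV = (1.0637 − 1.0282)·131.25

4.6553 % ABV


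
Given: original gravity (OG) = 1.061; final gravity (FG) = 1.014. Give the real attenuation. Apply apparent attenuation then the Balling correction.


AA = (OG−FG)/(OG−1)·100;  RA = AA·0.8192
AA = (1.061 − 1.014)/(1.061 − 1)·100 = 77.0492
RA = 77.0492·0.8192

63.1187 %


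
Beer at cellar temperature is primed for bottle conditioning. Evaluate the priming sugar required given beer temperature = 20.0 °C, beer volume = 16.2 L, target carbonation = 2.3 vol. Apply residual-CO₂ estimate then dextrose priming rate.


residual = 14.695·(0.01821 + 0.09011·e^(−0.04·T));  sugar = (target − residual)·4.0·V
residual = 14.695·(0.01821 + 0.09011·e^(−0.04·20.0)) = 0.8626
sugar = (2.3 − 0.8626)·4.0·16.2

93.1447 g


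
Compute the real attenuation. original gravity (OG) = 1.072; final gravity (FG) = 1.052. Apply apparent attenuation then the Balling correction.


AA = (OG−FG)/(OG−1)·100;  RA = AA·0.8192
AA = (1.072 − 1.052)/(1.072 − 1)·100 = 27.7778
RA = 27.7778·0.8192

22.7556 %


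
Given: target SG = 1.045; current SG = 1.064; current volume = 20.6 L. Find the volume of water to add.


V_water = V·((SG_curr − 1)/(SG_target − 1) − 1)
V_water = 20.6·((1.064 − 1)/(1.045 − 1) − 1)

8.6978 L


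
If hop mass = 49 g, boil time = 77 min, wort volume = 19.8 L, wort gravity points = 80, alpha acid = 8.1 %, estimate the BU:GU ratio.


U = 1.65·0.000125^(GP/1000)·(1−e^(−0.04t))/4.15;  IBU = (α/100)·m·U·1000/V;  BU:GU = IBU/GP
U = 1.65·0.000125^(80/1000)·(1−e^(−0.04·77))/4.15 = 0.1848
IBU = (8.1/100)·49·0.1848·1000/19.8 = 37.0486
BU:GU = 37.0486/80

0.4631


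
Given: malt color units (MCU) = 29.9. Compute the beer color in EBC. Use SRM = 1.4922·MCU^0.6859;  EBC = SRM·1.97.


SRM = 1.4922·29.9^0.6859 = 15.3458
EBC = 15.3458·1.97

30.2313 EBC


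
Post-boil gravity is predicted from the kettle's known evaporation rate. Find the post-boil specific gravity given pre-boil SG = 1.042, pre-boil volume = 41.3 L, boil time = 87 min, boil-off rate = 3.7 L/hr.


V_post = V_pre − rate·(t/60);  SG_post = 1 + (SG_pre−1)·V_pre/V_post
V_post = 41.3 − 3.7·(87/60) = 35.9350
SG_post = 1 + (1.042 − 1)·41.3/35.9350

1.0483


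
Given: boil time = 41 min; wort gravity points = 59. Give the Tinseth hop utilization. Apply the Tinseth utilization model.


U = 1.65·0.000125^(GP/1000) · (1 − e^(−0.04·t))/4.15
bigness = 1.65·0.000125^(59/1000) = 0.9710
boil_factor = (1 − e^(−0.04·41))/4.15 = 0.1942
U = 0.9710 · 0.1942

0.1886


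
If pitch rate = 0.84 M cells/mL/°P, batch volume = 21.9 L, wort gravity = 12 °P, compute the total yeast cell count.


cells (billions) = rate · V_L · °P
cells = 0.84 · 21.9 · 12

220.7520 billion cells


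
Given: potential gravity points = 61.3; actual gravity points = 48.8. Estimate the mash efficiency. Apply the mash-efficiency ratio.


efficiency = actual / potential × 100
efficiency = 48.8 / 61.3 × 100

79.6085 %


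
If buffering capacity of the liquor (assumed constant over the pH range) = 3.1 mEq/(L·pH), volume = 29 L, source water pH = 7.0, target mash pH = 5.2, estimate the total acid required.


acid = buffering capacity · (pH_source − pH_target) · V
acid = 3.1 · (7.0 − 5.2) · 29

161.8200 mEq


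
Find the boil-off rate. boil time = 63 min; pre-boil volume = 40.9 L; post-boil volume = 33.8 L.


rate = (V_pre − V_post) / (t_min/60)
rate = (40.9 − 33.8) / (63/60)

6.7619 L/hr


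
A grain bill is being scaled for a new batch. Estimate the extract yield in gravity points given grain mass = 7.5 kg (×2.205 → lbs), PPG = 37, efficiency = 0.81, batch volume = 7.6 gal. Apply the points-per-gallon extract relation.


points = lbs × PPG × eff / vol
lbs = 7.5 × 2.205 = 16.5375
points = 16.5375 × 37 × 0.81 / 7.6

65.2143 points


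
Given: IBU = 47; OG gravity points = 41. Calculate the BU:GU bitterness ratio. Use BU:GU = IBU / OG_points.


BU:GU = 47 / 41

1.1463


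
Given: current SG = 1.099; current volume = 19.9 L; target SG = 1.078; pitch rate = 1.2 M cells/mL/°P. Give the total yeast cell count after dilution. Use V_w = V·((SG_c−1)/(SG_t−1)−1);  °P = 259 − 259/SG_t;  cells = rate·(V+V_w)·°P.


V_w = 19.9·((1.099−1)/(1.078−1)−1) = 5.3577
V_final = 19.9 + 5.3577 = 25.2577
°P = 259 − 259/1.078 = 18.7403
cells = 1.2·25.2577·18.7403

568.0029 billion cells


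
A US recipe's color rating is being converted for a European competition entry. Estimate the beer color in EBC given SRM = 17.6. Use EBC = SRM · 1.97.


EBC = 17.6 · 1.97

34.6720 EBC
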